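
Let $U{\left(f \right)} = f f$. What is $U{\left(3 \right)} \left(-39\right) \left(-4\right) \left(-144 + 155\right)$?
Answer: $15444$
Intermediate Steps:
$U{\left(f \right)} = f^{2}$
$U{\left(3 \right)} \left(-39\right) \left(-4\right) \left(-144 + 155\right) = 3^{2} \left(-39\right) \left(-4\right) \left(-144 + 155\right) = 9 \cdot 156 \cdot 11 = 9 \cdot 1716 = 15444$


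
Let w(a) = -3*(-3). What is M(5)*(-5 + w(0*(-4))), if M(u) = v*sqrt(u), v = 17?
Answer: 68*sqrt(5) ≈ 152.05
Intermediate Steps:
w(a) = 9
M(u) = 17*sqrt(u)
M(5)*(-5 + w(0*(-4))) = (17*sqrt(5))*(-5 + 9) = (17*sqrt(5))*4 = 68*sqrt(5)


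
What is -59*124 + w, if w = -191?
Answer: -7507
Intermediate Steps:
-59*124 + w = -59*124 - 191 = -7316 - 191 = -7507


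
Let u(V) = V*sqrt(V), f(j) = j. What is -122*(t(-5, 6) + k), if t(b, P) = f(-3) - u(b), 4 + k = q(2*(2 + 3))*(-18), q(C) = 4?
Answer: 9638 - 610*I*sqrt(5) ≈ 9638.0 - 1364.0*I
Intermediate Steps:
u(V) = V**(3/2)
k = -76 (k = -4 + 4*(-18) = -4 - 72 = -76)
t(b, P) = -3 - b**(3/2)
-122*(t(-5, 6) + k) = -122*((-3 - (-5)**(3/2)) - 76) = -122*((-3 - (-5)*I*sqrt(5)) - 76) = -122*((-3 + 5*I*sqrt(5)) - 76) = -122*(-79 + 5*I*sqrt(5)) = 9638 - 610*I*sqrt(5)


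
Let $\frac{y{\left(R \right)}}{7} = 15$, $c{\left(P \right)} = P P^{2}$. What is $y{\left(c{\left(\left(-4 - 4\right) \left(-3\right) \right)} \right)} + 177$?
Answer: $282$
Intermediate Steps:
$c{\left(P \right)} = P^{3}$
$y{\left(R \right)} = 105$ ($y{\left(R \right)} = 7 \cdot 15 = 105$)
$y{\left(c{\left(\left(-4 - 4\right) \left(-3\right) \right)} \right)} + 177 = 105 + 177 = 282$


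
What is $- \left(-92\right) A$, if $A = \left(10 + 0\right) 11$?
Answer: $10120$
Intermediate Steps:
$A = 110$ ($A = 10 \cdot 11 = 110$)
$- \left(-92\right) A = - \left(-92\right) 110 = \left(-1\right) \left(-10120\right) = 10120$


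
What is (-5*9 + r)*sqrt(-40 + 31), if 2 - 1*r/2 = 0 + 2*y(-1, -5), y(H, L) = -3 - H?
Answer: -99*I ≈ -99.0*I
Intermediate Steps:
r = 12 (r = 4 - 2*(0 + 2*(-3 - 1*(-1))) = 4 - 2*(0 + 2*(-3 + 1)) = 4 - 2*(0 + 2*(-2)) = 4 - 2*(0 - 4) = 4 - 2*(-4) = 4 + 8 = 12)
(-5*9 + r)*sqrt(-40 + 31) = (-5*9 + 12)*sqrt(-40 + 31) = (-45 + 12)*sqrt(-9) = -99*I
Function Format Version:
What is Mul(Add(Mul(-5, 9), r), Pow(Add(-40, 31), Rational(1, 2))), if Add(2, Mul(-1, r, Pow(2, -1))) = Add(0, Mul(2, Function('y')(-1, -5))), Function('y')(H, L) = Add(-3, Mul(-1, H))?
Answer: Mul(-99, I) ≈ Mul(-99.000, I)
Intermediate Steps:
r = 12 (r = Add(4, Mul(-2, Add(0, Mul(2, Add(-3, Mul(-1, -1)))))) = Add(4, Mul(-2, Add(0, Mul(2, Add(-3, 1))))) = Add(4, Mul(-2, Add(0, Mul(2, -2)))) = Add(4, Mul(-2, Add(0, -4))) = Add(4, Mul(-2, -4)) = Add(4, 8) = 12)
Mul(Add(Mul(-5, 9), r), Pow(Add(-40, 31), Rational(1, 2))) = Mul(Add(Mul(-5, 9), 12), Pow(Add(-40, 31), Rational(1, 2))) = Mul(Add(-45, 12), Pow(-9, Rational(1, 2))) = Mul(-33, Mul(3, I)) = Mul(-99, I)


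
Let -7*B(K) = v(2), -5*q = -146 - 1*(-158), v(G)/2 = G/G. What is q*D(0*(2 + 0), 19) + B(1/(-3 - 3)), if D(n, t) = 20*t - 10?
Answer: -6218/7 ≈ -888.29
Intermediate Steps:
v(G) = 2 (v(G) = 2*(G/G) = 2*1 = 2)
q = -12/5 (q = -(-146 - 1*(-158))/5 = -(-146 + 158)/5 = -⅕*12 = -12/5 ≈ -2.4000)
D(n, t) = -10 + 20*t
B(K) = -2/7 (B(K) = -⅐*2 = -2/7)
q*D(0*(2 + 0), 19) + B(1/(-3 - 3)) = -12*(-10 + 20*19)/5 - 2/7 = -12*(-10 + 380)/5 - 2/7 = -12/5*370 - 2/7 = -888 - 2/7 = -6218/7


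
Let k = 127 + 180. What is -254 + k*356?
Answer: 109038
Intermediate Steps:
k = 307
-254 + k*356 = -254 + 307*356 = -254 + 109292 = 109038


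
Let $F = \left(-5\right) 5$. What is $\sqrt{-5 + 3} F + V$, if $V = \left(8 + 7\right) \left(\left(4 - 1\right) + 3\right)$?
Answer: $90 - 25 i \sqrt{2} \approx 90.0 - 35.355 i$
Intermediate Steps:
$F = -25$
$V = 90$ ($V = 15 \left(\left(4 - 1\right) + 3\right) = 15 \left(3 + 3\right) = 15 \cdot 6 = 90$)
$\sqrt{-5 + 3} F + V = \sqrt{-5 + 3} \left(-25\right) + 90 = \sqrt{-2} \left(-25\right) + 90 = i \sqrt{2} \left(-25\right) + 90 = - 25 i \sqrt{2} + 90 = 90 - 25 i \sqrt{2}$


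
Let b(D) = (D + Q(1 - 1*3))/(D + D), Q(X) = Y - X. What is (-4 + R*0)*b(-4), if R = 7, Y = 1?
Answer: -½ ≈ -0.50000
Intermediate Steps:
Q(X) = 1 - X
b(D) = (3 + D)/(2*D) (b(D) = (D + (1 - (1 - 1*3)))/(D + D) = (D + (1 - (1 - 3)))/((2*D)) = (D + (1 - 1*(-2)))*(1/(2*D)) = (D + (1 + 2))*(1/(2*D)) = (D + 3)*(1/(2*D)) = (3 + D)*(1/(2*D)) = (3 + D)/(2*D))
(-4 + R*0)*b(-4) = (-4 + 7*0)*((½)*(3 - 4)/(-4)) = (-4 + 0)*((½)*(-¼)*(-1)) = -4*⅛ = -½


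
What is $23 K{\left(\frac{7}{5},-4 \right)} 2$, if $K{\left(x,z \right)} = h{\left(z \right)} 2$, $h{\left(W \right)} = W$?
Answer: $-368$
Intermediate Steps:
$K{\left(x,z \right)} = 2 z$ ($K{\left(x,z \right)} = z 2 = 2 z$)
$23 K{\left(\frac{7}{5},-4 \right)} 2 = 23 \cdot 2 \left(-4\right) 2 = 23 \left(-8\right) 2 = \left(-184\right) 2 = -368$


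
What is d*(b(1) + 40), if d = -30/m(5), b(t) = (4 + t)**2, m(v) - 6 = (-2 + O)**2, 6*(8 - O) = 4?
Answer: -1755/31 ≈ -56.613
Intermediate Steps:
O = 22/3 (O = 8 - 1/6*4 = 8 - 2/3 = 22/3 ≈ 7.3333)
m(v) = 310/9 (m(v) = 6 + (-2 + 22/3)**2 = 6 + (16/3)**2 = 6 + 256/9 = 310/9)
d = -27/31 (d = -30/310/9 = -30*9/310 = -27/31 ≈ -0.87097)
d*(b(1) + 40) = -27*((4 + 1)**2 + 40)/31 = -27*(5**2 + 40)/31 = -27*(25 + 40)/31 = -27/31*65 = -1755/31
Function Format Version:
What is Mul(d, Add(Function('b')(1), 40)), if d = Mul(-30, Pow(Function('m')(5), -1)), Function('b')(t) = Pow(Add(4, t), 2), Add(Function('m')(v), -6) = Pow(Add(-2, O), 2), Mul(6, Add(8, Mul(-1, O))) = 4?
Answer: Rational(-1755, 31) ≈ -56.613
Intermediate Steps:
O = Rational(22, 3) (O = Add(8, Mul(Rational(-1, 6), 4)) = Add(8, Rational(-2, 3)) = Rational(22, 3) ≈ 7.3333)
Function('m')(v) = Rational(310, 9) (Function('m')(v) = Add(6, Pow(Add(-2, Rational(22, 3)), 2)) = Add(6, Pow(Rational(16, 3), 2)) = Add(6, Rational(256, 9)) = Rational(310, 9))
d = Rational(-27, 31) (d = Mul(-30, Pow(Rational(310, 9), -1)) = Mul(-30, Rational(9, 310)) = Rational(-27, 31) ≈ -0.87097)
Mul(d, Add(Function('b')(1), 40)) = Mul(Rational(-27, 31), Add(Pow(Add(4, 1), 2), 40)) = Mul(Rational(-27, 31), Add(Pow(5, 2), 40)) = Mul(Rational(-27, 31), Add(25, 40)) = Mul(Rational(-27, 31), 65) = Rational(-1755, 31)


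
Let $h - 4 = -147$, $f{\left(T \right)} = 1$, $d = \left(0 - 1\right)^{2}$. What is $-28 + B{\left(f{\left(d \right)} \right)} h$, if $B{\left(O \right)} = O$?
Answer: $-171$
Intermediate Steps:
$d = 1$ ($d = \left(-1\right)^{2} = 1$)
$h = -143$ ($h = 4 - 147 = -143$)
$-28 + B{\left(f{\left(d \right)} \right)} h = -28 + 1 \left(-143\right) = -28 - 143 = -171$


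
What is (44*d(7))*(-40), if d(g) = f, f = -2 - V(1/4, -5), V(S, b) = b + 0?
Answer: -5280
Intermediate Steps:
V(S, b) = b
f = 3 (f = -2 - 1*(-5) = -2 + 5 = 3)
d(g) = 3
(44*d(7))*(-40) = (44*3)*(-40) = 132*(-40) = -5280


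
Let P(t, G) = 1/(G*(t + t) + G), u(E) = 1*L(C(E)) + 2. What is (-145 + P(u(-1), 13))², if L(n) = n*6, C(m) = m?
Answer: 174134416/8281 ≈ 21028.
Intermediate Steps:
L(n) = 6*n
u(E) = 2 + 6*E (u(E) = 1*(6*E) + 2 = 6*E + 2 = 2 + 6*E)
P(t, G) = 1/(G + 2*G*t) (P(t, G) = 1/(G*(2*t) + G) = 1/(2*G*t + G) = 1/(G + 2*G*t))
(-145 + P(u(-1), 13))² = (-145 + 1/(13*(1 + 2*(2 + 6*(-1)))))² = (-145 + 1/(13*(1 + 2*(2 - 6))))² = (-145 + 1/(13*(1 + 2*(-4))))² = (-145 + 1/(13*(1 - 8)))² = (-145 + (1/13)/(-7))² = (-145 + (1/13)*(-⅐))² = (-145 - 1/91)² = (-13196/91)² = 174134416/8281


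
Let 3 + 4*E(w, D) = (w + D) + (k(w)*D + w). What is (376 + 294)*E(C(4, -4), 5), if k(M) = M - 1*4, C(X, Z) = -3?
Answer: -13065/2 ≈ -6532.5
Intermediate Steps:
k(M) = -4 + M (k(M) = M - 4 = -4 + M)
E(w, D) = -¾ + w/2 + D/4 + D*(-4 + w)/4 (E(w, D) = -¾ + ((w + D) + ((-4 + w)*D + w))/4 = -¾ + ((D + w) + (D*(-4 + w) + w))/4 = -¾ + ((D + w) + (w + D*(-4 + w)))/4 = -¾ + (D + 2*w + D*(-4 + w))/4 = -¾ + (w/2 + D/4 + D*(-4 + w)/4) = -¾ + w/2 + D/4 + D*(-4 + w)/4)
(376 + 294)*E(C(4, -4), 5) = (376 + 294)*(-¾ + (½)*(-3) + (¼)*5 + (¼)*5*(-4 - 3)) = 670*(-¾ - 3/2 + 5/4 + (¼)*5*(-7)) = 670*(-¾ - 3/2 + 5/4 - 35/4) = 670*(-39/4) = -13065/2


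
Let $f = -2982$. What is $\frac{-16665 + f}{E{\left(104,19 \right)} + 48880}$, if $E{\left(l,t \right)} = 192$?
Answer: $- \frac{19647}{49072} \approx -0.40037$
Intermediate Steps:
$\frac{-16665 + f}{E{\left(104,19 \right)} + 48880} = \frac{-16665 - 2982}{192 + 48880} = - \frac{19647}{49072}$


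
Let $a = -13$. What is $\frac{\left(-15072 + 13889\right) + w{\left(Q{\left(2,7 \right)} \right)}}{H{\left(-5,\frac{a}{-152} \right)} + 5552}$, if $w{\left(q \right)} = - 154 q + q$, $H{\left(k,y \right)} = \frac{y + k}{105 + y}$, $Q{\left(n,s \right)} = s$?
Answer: $- \frac{36003142}{88681349} \approx -0.40598$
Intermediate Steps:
$H{\left(k,y \right)} = \frac{k + y}{105 + y}$
$w{\left(q \right)} = - 153 q$
$\frac{\left(-15072 + 13889\right) + w{\left(Q{\left(2,7 \right)} \right)}}{H{\left(-5,\frac{a}{-152} \right)} + 5552} = \frac{\left(-15072 + 13889\right) - 1071}{\frac{-5 - \frac{13}{-152}}{105 - \frac{13}{-152}} + 5552} = \frac{-1183 - 1071}{\frac{-5 - - \frac{13}{152}}{105 - - \frac{13}{152}} + 5552} = - \frac{2254}{\frac{-5 + \frac{13}{152}}{105 + \frac{13}{152}} + 5552} = - \frac{2254}{\frac{1}{\frac{15973}{152}} \left(- \frac{747}{152}\right) + 5552} = - \frac{2254}{\frac{152}{15973} \left(- \frac{747}{152}\right) + 5552} = - \frac{2254}{- \frac{747}{15973} + 5552} = - \frac{2254}{\frac{88681349}{15973}} = \left(-2254\right) \frac{15973}{88681349} = - \frac{36003142}{88681349}$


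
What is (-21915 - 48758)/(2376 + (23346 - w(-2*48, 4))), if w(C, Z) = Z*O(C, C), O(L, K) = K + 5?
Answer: -70673/26086 ≈ -2.7092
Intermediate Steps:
O(L, K) = 5 + K
w(C, Z) = Z*(5 + C)
(-21915 - 48758)/(2376 + (23346 - w(-2*48, 4))) = (-21915 - 48758)/(2376 + (23346 - 4*(5 - 2*48))) = -70673/(2376 + (23346 - 4*(5 - 96))) = -70673/(2376 + (23346 - 4*(-91))) = -70673/(2376 + (23346 - 1*(-364))) = -70673/(2376 + (23346 + 364)) = -70673/(2376 + 23710) = -70673/26086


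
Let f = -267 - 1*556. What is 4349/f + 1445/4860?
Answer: -3989381/799956 ≈ -4.9870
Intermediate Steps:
f = -823 (f = -267 - 556 = -823)
4349/f + 1445/4860 = 4349/(-823) + 1445/4860 = 4349*(-1/823) + 1445*(1/4860) = -4349/823 + 289/972 = -3989381/799956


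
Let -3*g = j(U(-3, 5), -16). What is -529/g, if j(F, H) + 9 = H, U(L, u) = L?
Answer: -1587/25 ≈ -63.480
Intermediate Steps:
j(F, H) = -9 + H
g = 25/3 (g = -(-9 - 16)/3 = -⅓*(-25) = 25/3 ≈ 8.3333)
-529/g = -529/25/3 = -529*3/25 = -1587/25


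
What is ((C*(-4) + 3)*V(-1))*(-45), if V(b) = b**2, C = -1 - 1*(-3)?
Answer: 225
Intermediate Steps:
C = 2 (C = -1 + 3 = 2)
((C*(-4) + 3)*V(-1))*(-45) = ((2*(-4) + 3)*(-1)**2)*(-45) = ((-8 + 3)*1)*(-45) = -5*1*(-45) = -5*(-45) = 225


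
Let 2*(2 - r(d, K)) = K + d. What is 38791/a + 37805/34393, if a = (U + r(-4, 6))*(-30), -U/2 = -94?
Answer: -1119784513/195008310 ≈ -5.7422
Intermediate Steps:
U = 188 (U = -2*(-94) = 188)
r(d, K) = 2 - K/2 - d/2 (r(d, K) = 2 - (K + d)/2 = 2 + (-K/2 - d/2) = 2 - K/2 - d/2)
a = -5670 (a = (188 + (2 - 1/2*6 - 1/2*(-4)))*(-30) = (188 + (2 - 3 + 2))*(-30) = (188 + 1)*(-30) = 189*(-30) = -5670)
38791/a + 37805/34393 = 38791/(-5670) + 37805/34393 = 38791*(-1/5670) + 37805*(1/34393) = -38791/5670 + 37805/34393 = -1119784513/195008310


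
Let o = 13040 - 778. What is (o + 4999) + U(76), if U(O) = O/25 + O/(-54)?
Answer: 11652277/675 ≈ 17263.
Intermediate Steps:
o = 12262
U(O) = 29*O/1350 (U(O) = O*(1/25) + O*(-1/54) = O/25 - O/54 = 29*O/1350)
(o + 4999) + U(76) = (12262 + 4999) + (29/1350)*76 = 17261 + 1102/675 = 11652277/675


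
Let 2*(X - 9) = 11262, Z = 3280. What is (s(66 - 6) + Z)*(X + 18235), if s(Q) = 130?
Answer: 81413750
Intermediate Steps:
X = 5640 (X = 9 + (½)*11262 = 9 + 5631 = 5640)
(s(66 - 6) + Z)*(X + 18235) = (130 + 3280)*(5640 + 18235) = 3410*23875 = 81413750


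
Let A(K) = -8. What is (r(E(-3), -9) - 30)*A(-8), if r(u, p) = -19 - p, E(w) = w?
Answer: 320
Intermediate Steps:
(r(E(-3), -9) - 30)*A(-8) = ((-19 - 1*(-9)) - 30)*(-8) = ((-19 + 9) - 30)*(-8) = (-10 - 30)*(-8) = -40*(-8) = 320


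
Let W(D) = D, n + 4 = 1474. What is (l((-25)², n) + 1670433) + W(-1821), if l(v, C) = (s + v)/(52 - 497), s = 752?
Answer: 742530963/445 ≈ 1.6686e+6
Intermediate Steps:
n = 1470 (n = -4 + 1474 = 1470)
l(v, C) = -752/445 - v/445 (l(v, C) = (752 + v)/(52 - 497) = (752 + v)/(-445) = (752 + v)*(-1/445) = -752/445 - v/445)
(l((-25)², n) + 1670433) + W(-1821) = ((-752/445 - 1/445*(-25)²) + 1670433) - 1821 = ((-752/445 - 1/445*625) + 1670433) - 1821 = ((-752/445 - 125/89) + 1670433) - 1821 = (-1377/445 + 1670433) - 1821 = 743341308/445 - 1821 = 742530963/445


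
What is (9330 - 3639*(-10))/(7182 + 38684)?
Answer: 22860/22933 ≈ 0.99682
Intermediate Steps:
(9330 - 3639*(-10))/(7182 + 38684) = (9330 + 36390)/45866 = 45720*(1/45866) = 22860/22933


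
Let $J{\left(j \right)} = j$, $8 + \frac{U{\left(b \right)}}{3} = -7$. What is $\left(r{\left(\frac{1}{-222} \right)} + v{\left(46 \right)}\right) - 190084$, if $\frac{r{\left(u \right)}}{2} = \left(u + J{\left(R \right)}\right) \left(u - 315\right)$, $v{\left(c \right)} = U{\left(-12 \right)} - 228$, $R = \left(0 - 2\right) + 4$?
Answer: $- \frac{4721756627}{24642} \approx -1.9161 \cdot 10^{5}$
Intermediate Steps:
$U{\left(b \right)} = -45$ ($U{\left(b \right)} = -24 + 3 \left(-7\right) = -24 - 21 = -45$)
$R = 2$ ($R = -2 + 4 = 2$)
$v{\left(c \right)} = -273$ ($v{\left(c \right)} = -45 - 228 = -273$)
$r{\left(u \right)} = 2 \left(-315 + u\right) \left(2 + u\right)$ ($r{\left(u \right)} = 2 \left(u + 2\right) \left(u - 315\right) = 2 \left(2 + u\right) \left(-315 + u\right) = 2 \left(-315 + u\right) \left(2 + u\right)$)
$\left(r{\left(\frac{1}{-222} \right)} + v{\left(46 \right)}\right) - 190084 = \left(\left(-1260 - \frac{626}{-222} + 2 \left(\frac{1}{-222}\right)^{2}\right) - 273\right) - 190084 = \left(\left(-1260 - - \frac{313}{111} + 2 \left(- \frac{1}{222}\right)^{2}\right) - 273\right) - 190084 = \left(\left(-1260 + \frac{313}{111} + 2 \cdot \frac{1}{49284}\right) - 273\right) - 190084 = \left(\left(-1260 + \frac{313}{111} + \frac{1}{24642}\right) - 273\right) - 190084 = \left(- \frac{30979433}{24642} - 273\right) - 190084 = - \frac{37706699}{24642} - 190084 = - \frac{4721756627}{24642}$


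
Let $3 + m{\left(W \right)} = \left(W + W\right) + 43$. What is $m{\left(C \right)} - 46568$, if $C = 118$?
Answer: $-46292$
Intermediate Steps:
$m{\left(W \right)} = 40 + 2 W$ ($m{\left(W \right)} = -3 + \left(\left(W + W\right) + 43\right) = -3 + \left(2 W + 43\right) = -3 + \left(43 + 2 W\right) = 40 + 2 W$)
$m{\left(C \right)} - 46568 = \left(40 + 2 \cdot 118\right) - 46568 = \left(40 + 236\right) - 46568 = 276 - 46568 = -46292$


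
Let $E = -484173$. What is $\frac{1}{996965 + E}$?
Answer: $\frac{1}{512792} \approx 1.9501 \cdot 10^{-6}$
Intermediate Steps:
$\frac{1}{996965 + E} = \frac{1}{996965 - 484173} = \frac{1}{512792}$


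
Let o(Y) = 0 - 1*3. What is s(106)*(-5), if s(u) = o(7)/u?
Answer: 15/106 ≈ 0.14151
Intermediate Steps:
o(Y) = -3 (o(Y) = 0 - 3 = -3)
s(u) = -3/u
s(106)*(-5) = -3/106*(-5) = 15/106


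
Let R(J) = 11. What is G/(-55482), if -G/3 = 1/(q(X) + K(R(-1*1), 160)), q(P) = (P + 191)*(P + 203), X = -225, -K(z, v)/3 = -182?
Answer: 1/23931236 ≈ 4.1786e-8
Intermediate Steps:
K(z, v) = 546 (K(z, v) = -3*(-182) = 546)
q(P) = (191 + P)*(203 + P)
G = -3/1294 (G = -3/((38773 + (-225)**2 + 394*(-225)) + 546) = -3/((38773 + 50625 - 88650) + 546) = -3/(748 + 546) = -3/1294 ≈ -0.0023184)
G/(-55482) = -3/1294/(-55482) = -3/1294*(-1/55482) = 1/23931236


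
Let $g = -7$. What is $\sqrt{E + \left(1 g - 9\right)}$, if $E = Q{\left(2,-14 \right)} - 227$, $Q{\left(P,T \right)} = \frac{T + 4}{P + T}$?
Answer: $\frac{i \sqrt{8718}}{6} \approx 15.562 i$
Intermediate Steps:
$Q{\left(P,T \right)} = \frac{4 + T}{P + T}$
$E = - \frac{1357}{6}$ ($E = \frac{4 - 14}{2 - 14} - 227 = \frac{1}{-12} \left(-10\right) - 227 = \left(- \frac{1}{12}\right) \left(-10\right) - 227 = \frac{5}{6} - 227 = - \frac{1357}{6} \approx -226.17$)
$\sqrt{E + \left(1 g - 9\right)} = \sqrt{- \frac{1357}{6} + \left(1 \left(-7\right) - 9\right)} = \sqrt{- \frac{1357}{6} - 16} = \sqrt{- \frac{1453}{6}} = \frac{i \sqrt{8718}}{6}$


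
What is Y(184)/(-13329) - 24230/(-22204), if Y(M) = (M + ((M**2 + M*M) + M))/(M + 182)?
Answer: 478247225/443935674 ≈ 1.0773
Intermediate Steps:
Y(M) = (2*M + 2*M**2)/(182 + M) (Y(M) = (M + ((M**2 + M**2) + M))/(182 + M) = (M + (2*M**2 + M))/(182 + M) = (M + (M + 2*M**2))/(182 + M) = (2*M + 2*M**2)/(182 + M))
Y(184)/(-13329) - 24230/(-22204) = (2*184*(1 + 184)/(182 + 184))/(-13329) - 24230/(-22204) = (2*184*185/366)*(-1/13329) - 24230*(-1/22204) = (2*184*(1/366)*185)*(-1/13329) + 12115/11102 = (34040/183)*(-1/13329) + 12115/11102 = -34040/2439207 + 12115/11102 = 478247225/443935674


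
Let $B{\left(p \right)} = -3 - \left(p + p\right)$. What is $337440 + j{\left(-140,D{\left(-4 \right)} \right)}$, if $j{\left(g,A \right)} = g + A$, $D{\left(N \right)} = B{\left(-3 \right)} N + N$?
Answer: $337284$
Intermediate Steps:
$B{\left(p \right)} = -3 - 2 p$
$D{\left(N \right)} = 4 N$ ($D{\left(N \right)} = \left(-3 - -6\right) N + N = \left(-3 + 6\right) N + N = 3 N + N = 4 N$)
$j{\left(g,A \right)} = A + g$
$337440 + j{\left(-140,D{\left(-4 \right)} \right)} = 337440 + \left(4 \left(-4\right) - 140\right) = 337440 - 156 = 337284$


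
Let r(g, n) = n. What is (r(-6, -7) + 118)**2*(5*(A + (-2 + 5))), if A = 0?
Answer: 184815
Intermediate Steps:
(r(-6, -7) + 118)**2*(5*(A + (-2 + 5))) = (-7 + 118)**2*(5*(0 + (-2 + 5))) = 111**2*(5*(0 + 3)) = 12321*(5*3) = 12321*15 = 184815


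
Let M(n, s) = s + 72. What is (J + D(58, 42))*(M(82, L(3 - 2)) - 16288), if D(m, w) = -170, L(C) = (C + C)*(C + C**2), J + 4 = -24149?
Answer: 394324476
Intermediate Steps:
J = -24153 (J = -4 - 24149 = -24153)
L(C) = 2*C*(C + C**2) (L(C) = (2*C)*(C + C**2) = 2*C*(C + C**2))
M(n, s) = 72 + s
(J + D(58, 42))*(M(82, L(3 - 2)) - 16288) = (-24153 - 170)*((72 + 2*(3 - 2)**2*(1 + (3 - 2))) - 16288) = -24323*((72 + 2*1**2*(1 + 1)) - 16288) = -24323*((72 + 2*1*2) - 16288) = -24323*((72 + 4) - 16288) = -24323*(76 - 16288) = -24323*(-16212) = 394324476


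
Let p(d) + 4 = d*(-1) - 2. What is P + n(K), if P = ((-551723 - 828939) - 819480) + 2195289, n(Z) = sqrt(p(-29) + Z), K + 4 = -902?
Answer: -4853 + I*sqrt(883) ≈ -4853.0 + 29.715*I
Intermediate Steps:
K = -906 (K = -4 - 902 = -906)
p(d) = -6 - d (p(d) = -4 + (d*(-1) - 2) = -4 + (-d - 2) = -4 + (-2 - d) = -6 - d)
n(Z) = sqrt(23 + Z) (n(Z) = sqrt((-6 - 1*(-29)) + Z) = sqrt((-6 + 29) + Z) = sqrt(23 + Z))
P = -4853 (P = (-1380662 - 819480) + 2195289 = -2200142 + 2195289 = -4853)
P + n(K) = -4853 + sqrt(23 - 906) = -4853 + sqrt(-883) = -4853 + I*sqrt(883)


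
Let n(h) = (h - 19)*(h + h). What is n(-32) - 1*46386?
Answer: -43122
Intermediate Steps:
n(h) = 2*h*(-19 + h) (n(h) = (-19 + h)*(2*h) = 2*h*(-19 + h))
n(-32) - 1*46386 = 2*(-32)*(-19 - 32) - 1*46386 = 2*(-32)*(-51) - 46386 = 3264 - 46386 = -43122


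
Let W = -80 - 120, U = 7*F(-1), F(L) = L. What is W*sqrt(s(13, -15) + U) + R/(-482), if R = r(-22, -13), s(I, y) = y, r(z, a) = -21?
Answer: 21/482 - 200*I*sqrt(22) ≈ 0.043568 - 938.08*I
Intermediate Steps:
R = -21
U = -7 (U = 7*(-1) = -7)
W = -200
W*sqrt(s(13, -15) + U) + R/(-482) = -200*sqrt(-15 - 7) - 21/(-482) = -200*I*sqrt(22) - 21*(-1/482) = -200*I*sqrt(22) + 21/482 = 21/482 - 200*I*sqrt(22)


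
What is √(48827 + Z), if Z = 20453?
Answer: 4*√4330 ≈ 263.21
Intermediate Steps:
√(48827 + Z) = √(48827 + 20453) = √69280 = 4*√4330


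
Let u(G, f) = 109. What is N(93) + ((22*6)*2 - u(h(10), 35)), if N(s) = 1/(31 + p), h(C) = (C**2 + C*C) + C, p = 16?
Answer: 7286/47 ≈ 155.02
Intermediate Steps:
h(C) = C + 2*C**2 (h(C) = (C**2 + C**2) + C = 2*C**2 + C = C + 2*C**2)
N(s) = 1/47 (N(s) = 1/(31 + 16) = 1/47)
N(93) + ((22*6)*2 - u(h(10), 35)) = 1/47 + ((22*6)*2 - 1*109) = 1/47 + (132*2 - 109) = 1/47 + (264 - 109) = 1/47 + 155 = 7286/47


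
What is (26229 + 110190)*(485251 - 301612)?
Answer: 25051848741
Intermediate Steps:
(26229 + 110190)*(485251 - 301612) = 136419*183639 = 25051848741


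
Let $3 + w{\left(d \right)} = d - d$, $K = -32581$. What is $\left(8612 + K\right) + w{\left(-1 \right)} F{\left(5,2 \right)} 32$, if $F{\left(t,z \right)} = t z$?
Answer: $-24929$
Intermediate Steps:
$w{\left(d \right)} = -3$ ($w{\left(d \right)} = -3 + \left(d - d\right) = -3 + 0 = -3$)
$\left(8612 + K\right) + w{\left(-1 \right)} F{\left(5,2 \right)} 32 = \left(8612 - 32581\right) + - 3 \cdot 5 \cdot 2 \cdot 32 = -23969 + \left(-3\right) 10 \cdot 32 = -23969 - 960 = -24929$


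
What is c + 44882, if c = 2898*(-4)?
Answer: 33290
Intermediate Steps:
c = -11592
c + 44882 = -11592 + 44882 = 33290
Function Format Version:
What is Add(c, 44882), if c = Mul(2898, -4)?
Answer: 33290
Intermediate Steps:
c = -11592
Add(c, 44882) = Add(-11592, 44882) = 33290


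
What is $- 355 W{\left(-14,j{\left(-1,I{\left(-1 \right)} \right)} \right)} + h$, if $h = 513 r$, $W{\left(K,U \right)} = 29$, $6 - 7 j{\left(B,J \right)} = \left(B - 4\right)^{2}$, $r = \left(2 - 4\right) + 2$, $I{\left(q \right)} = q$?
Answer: $-10295$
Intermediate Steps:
$r = 0$ ($r = -2 + 2 = 0$)
$j{\left(B,J \right)} = \frac{6}{7} - \frac{\left(-4 + B\right)^{2}}{7}$ ($j{\left(B,J \right)} = \frac{6}{7} - \frac{\left(B - 4\right)^{2}}{7} = \frac{6}{7} - \frac{\left(-4 + B\right)^{2}}{7}$)
$h = 0$ ($h = 513 \cdot 0 = 0$)
$- 355 W{\left(-14,j{\left(-1,I{\left(-1 \right)} \right)} \right)} + h = \left(-355\right) 29 + 0 = -10295 + 0 = -10295$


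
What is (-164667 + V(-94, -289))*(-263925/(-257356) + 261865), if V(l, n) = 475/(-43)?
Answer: -119304719888187985/2766577 ≈ -4.3124e+10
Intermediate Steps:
V(l, n) = -475/43 (V(l, n) = 475*(-1/43) = -475/43)
(-164667 + V(-94, -289))*(-263925/(-257356) + 261865) = (-164667 - 475/43)*(-263925/(-257356) + 261865) = -7081156*(-263925*(-1/257356) + 261865)/43 = -7081156*(263925/257356 + 261865)/43 = -7081156/43*67392792865/257356 = -119304719888187985/2766577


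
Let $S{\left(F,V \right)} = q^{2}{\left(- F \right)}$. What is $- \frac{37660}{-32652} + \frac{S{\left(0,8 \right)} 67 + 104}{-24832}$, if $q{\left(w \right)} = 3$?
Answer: $\frac{228022039}{202703616} \approx 1.1249$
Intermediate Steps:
$S{\left(F,V \right)} = 9$ ($S{\left(F,V \right)} = 3^{2} = 9$)
$- \frac{37660}{-32652} + \frac{S{\left(0,8 \right)} 67 + 104}{-24832} = - \frac{37660}{-32652} + \frac{9 \cdot 67 + 104}{-24832} = \left(-37660\right) \left(- \frac{1}{32652}\right) + \left(603 + 104\right) \left(- \frac{1}{24832}\right) = \frac{9415}{8163} + 707 \left(- \frac{1}{24832}\right) = \frac{9415}{8163} - \frac{707}{24832} = \frac{228022039}{202703616}$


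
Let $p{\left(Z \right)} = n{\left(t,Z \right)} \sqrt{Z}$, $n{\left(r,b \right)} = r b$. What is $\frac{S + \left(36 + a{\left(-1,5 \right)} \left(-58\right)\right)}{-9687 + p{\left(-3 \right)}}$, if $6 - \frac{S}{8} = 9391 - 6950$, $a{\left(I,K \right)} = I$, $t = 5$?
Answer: $\frac{10432899}{5213258} - \frac{16155 i \sqrt{3}}{5213258} \approx 2.0012 - 0.0053673 i$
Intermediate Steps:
$n{\left(r,b \right)} = b r$
$S = -19480$ ($S = 48 - 8 \left(9391 - 6950\right) = 48 - 19528 = -19480$)
$p{\left(Z \right)} = 5 Z^{\frac{3}{2}}$ ($p{\left(Z \right)} = Z 5 \sqrt{Z} = 5 Z \sqrt{Z} = 5 Z^{\frac{3}{2}}$)
$\frac{S + \left(36 + a{\left(-1,5 \right)} \left(-58\right)\right)}{-9687 + p{\left(-3 \right)}} = \frac{-19480 + \left(36 - -58\right)}{-9687 + 5 \left(-3\right)^{\frac{3}{2}}} = \frac{-19480 + \left(36 + 58\right)}{-9687 + 5 \left(- 3 i \sqrt{3}\right)} = \frac{-19480 + 94}{-9687 - 15 i \sqrt{3}} = - \frac{19386}{-9687 - 15 i \sqrt{3}}$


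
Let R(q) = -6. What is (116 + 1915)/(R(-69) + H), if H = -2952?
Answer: -677/986 ≈ -0.68661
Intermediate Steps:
(116 + 1915)/(R(-69) + H) = (116 + 1915)/(-6 - 2952) = 2031/(-2958) = 2031*(-1/2958) = -677/986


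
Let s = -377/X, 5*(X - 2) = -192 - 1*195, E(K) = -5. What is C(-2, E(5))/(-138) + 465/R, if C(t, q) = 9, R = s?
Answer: 4275/46 ≈ 92.935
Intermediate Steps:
X = -377/5 (X = 2 + (-192 - 1*195)/5 = 2 + (-192 - 195)/5 = 2 + (1/5)*(-387) = 2 - 387/5 = -377/5 ≈ -75.400)
s = 5 (s = -377/(-377/5) = -377*(-5/377) = 5)
R = 5
C(-2, E(5))/(-138) + 465/R = 9/(-138) + 465/5 = 9*(-1/138) + 465*(1/5) = -3/46 + 93 = 4275/46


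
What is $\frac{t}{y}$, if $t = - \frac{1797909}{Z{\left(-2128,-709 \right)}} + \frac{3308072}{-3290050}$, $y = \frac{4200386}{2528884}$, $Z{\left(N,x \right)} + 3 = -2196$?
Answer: $\frac{1245040413568428654}{2532419702541725} \approx 491.64$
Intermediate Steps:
$Z{\left(N,x \right)} = -2199$ ($Z{\left(N,x \right)} = -3 - 2196 = -2199$)
$y = \frac{2100193}{1264442}$ ($y = 4200386 \cdot \frac{1}{2528884} = \frac{2100193}{1264442} \approx 1.661$)
$t = \frac{984656009187}{1205803325}$ ($t = - \frac{1797909}{-2199} + \frac{3308072}{-3290050} = \left(-1797909\right) \left(- \frac{1}{2199}\right) + 3308072 \left(- \frac{1}{3290050}\right) = \frac{599303}{733} - \frac{1654036}{1645025} = \frac{984656009187}{1205803325} \approx 816.6$)
$\frac{t}{y} = \frac{984656009187}{1205803325 \cdot \frac{2100193}{1264442}} = \frac{984656009187}{1205803325} \cdot \frac{1264442}{2100193} = \frac{1245040413568428654}{2532419702541725}$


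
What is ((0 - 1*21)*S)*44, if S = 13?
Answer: -12012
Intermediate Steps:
((0 - 1*21)*S)*44 = ((0 - 1*21)*13)*44 = ((0 - 21)*13)*44 = -21*13*44 = -273*44 = -12012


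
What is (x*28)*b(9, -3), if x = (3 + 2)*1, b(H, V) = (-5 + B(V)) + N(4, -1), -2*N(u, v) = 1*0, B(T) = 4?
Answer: -140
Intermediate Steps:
N(u, v) = 0 (N(u, v) = -0/2 = -½*0 = 0)
b(H, V) = -1 (b(H, V) = (-5 + 4) + 0 = -1 + 0 = -1)
x = 5 (x = 5*1 = 5)
(x*28)*b(9, -3) = (5*28)*(-1) = 140*(-1) = -140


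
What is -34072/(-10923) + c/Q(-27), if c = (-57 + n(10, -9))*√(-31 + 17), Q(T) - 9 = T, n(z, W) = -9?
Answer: 34072/10923 + 11*I*√14/3 ≈ 3.1193 + 13.719*I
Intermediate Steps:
Q(T) = 9 + T
c = -66*I*√14 (c = (-57 - 9)*√(-31 + 17) = -66*I*√14 ≈ -246.95*I)
-34072/(-10923) + c/Q(-27) = -34072/(-10923) + (-66*I*√14)/(9 - 27) = -34072*(-1/10923) - 66*I*√14/(-18) = 34072/10923 - 66*I*√14*(-1/18) = 34072/10923 + 11*I*√14/3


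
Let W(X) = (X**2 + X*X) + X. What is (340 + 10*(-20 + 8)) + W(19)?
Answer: 961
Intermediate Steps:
W(X) = X + 2*X**2 (W(X) = (X**2 + X**2) + X = 2*X**2 + X = X + 2*X**2)
(340 + 10*(-20 + 8)) + W(19) = (340 + 10*(-20 + 8)) + 19*(1 + 2*19) = (340 + 10*(-12)) + 19*(1 + 38) = (340 - 120) + 19*39 = 220 + 741 = 961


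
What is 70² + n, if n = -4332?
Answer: 568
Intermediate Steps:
70² + n = 70² - 4332 = 4900 - 4332 = 568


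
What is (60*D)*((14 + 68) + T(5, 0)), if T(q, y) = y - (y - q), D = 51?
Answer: 266220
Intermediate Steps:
T(q, y) = q (T(q, y) = y + (q - y) = q)
(60*D)*((14 + 68) + T(5, 0)) = (60*51)*((14 + 68) + 5) = 3060*(82 + 5) = 3060*87 = 266220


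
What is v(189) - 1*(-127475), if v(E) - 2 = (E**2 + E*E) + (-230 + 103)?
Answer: 198792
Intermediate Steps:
v(E) = -125 + 2*E**2 (v(E) = 2 + ((E**2 + E*E) + (-230 + 103)) = 2 + ((E**2 + E**2) - 127) = 2 + (2*E**2 - 127) = 2 + (-127 + 2*E**2) = -125 + 2*E**2)
v(189) - 1*(-127475) = (-125 + 2*189**2) - 1*(-127475) = (-125 + 2*35721) + 127475 = (-125 + 71442) + 127475 = 71317 + 127475 = 198792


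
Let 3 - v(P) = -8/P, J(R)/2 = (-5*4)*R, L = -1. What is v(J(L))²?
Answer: 256/25 ≈ 10.240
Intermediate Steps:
J(R) = -40*R (J(R) = 2*((-5*4)*R) = 2*(-20*R) = -40*R)
v(P) = 3 + 8/P (v(P) = 3 - (-8)/P = 3 + 8/P)
v(J(L))² = (3 + 8/((-40*(-1))))² = (3 + 8/40)² = (3 + 8*(1/40))² = (3 + ⅕)² = (16/5)² = 256/25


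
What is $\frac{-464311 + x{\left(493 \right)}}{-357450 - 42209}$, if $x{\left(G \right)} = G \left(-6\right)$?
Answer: $\frac{467269}{399659} \approx 1.1692$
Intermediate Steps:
$x{\left(G \right)} = - 6 G$
$\frac{-464311 + x{\left(493 \right)}}{-357450 - 42209} = \frac{-464311 - 2958}{-357450 - 42209} = \frac{-464311 - 2958}{-399659} = \left(-467269\right) \left(- \frac{1}{399659}\right) = \frac{467269}{399659}$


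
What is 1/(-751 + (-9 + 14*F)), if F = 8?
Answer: -1/648 ≈ -0.0015432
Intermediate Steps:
1/(-751 + (-9 + 14*F)) = 1/(-751 + (-9 + 14*8)) = 1/(-751 + (-9 + 112)) = 1/(-751 + 103) = 1/(-648) = -1/648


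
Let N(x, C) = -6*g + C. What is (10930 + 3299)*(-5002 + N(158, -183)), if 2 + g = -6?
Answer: -73094373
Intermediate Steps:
g = -8 (g = -2 - 6 = -8)
N(x, C) = 48 + C (N(x, C) = -6*(-8) + C = 48 + C)
(10930 + 3299)*(-5002 + N(158, -183)) = (10930 + 3299)*(-5002 + (48 - 183)) = 14229*(-5002 - 135) = 14229*(-5137) = -73094373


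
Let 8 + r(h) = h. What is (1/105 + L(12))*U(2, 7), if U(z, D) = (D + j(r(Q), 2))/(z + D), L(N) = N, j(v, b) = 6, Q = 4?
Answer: 16393/945 ≈ 17.347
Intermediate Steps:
r(h) = -8 + h
U(z, D) = (6 + D)/(D + z) (U(z, D) = (D + 6)/(z + D) = (6 + D)/(D + z))
(1/105 + L(12))*U(2, 7) = (1/105 + 12)*((6 + 7)/(7 + 2)) = (1/105 + 12)*(13/9) = 1261*((1/9)*13)/105 = (1261/105)*(13/9) = 16393/945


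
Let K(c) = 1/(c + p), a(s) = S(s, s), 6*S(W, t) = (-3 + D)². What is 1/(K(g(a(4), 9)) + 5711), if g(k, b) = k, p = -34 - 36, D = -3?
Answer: 64/365503 ≈ 0.00017510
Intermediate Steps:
S(W, t) = 6 (S(W, t) = (-3 - 3)²/6 = (⅙)*(-6)² = (⅙)*36 = 6)
p = -70
a(s) = 6
K(c) = 1/(-70 + c) (K(c) = 1/(c - 70) = 1/(-70 + c))
1/(K(g(a(4), 9)) + 5711) = 1/(1/(-70 + 6) + 5711) = 1/(1/(-64) + 5711) = 1/(-1/64 + 5711) = 1/(365503/64) = 64/365503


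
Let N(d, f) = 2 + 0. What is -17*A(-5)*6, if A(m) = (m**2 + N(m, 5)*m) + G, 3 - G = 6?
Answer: -1224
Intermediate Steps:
G = -3 (G = 3 - 1*6 = 3 - 6 = -3)
N(d, f) = 2
A(m) = -3 + m**2 + 2*m (A(m) = (m**2 + 2*m) - 3 = -3 + m**2 + 2*m)
-17*A(-5)*6 = -17*(-3 + (-5)**2 + 2*(-5))*6 = -17*(-3 + 25 - 10)*6 = -17*12*6 = -204*6 = -1224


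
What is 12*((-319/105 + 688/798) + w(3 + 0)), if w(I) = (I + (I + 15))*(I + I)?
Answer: 988116/665 ≈ 1485.9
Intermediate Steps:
w(I) = 2*I*(15 + 2*I) (w(I) = (I + (15 + I))*(2*I) = (15 + 2*I)*(2*I) = 2*I*(15 + 2*I))
12*((-319/105 + 688/798) + w(3 + 0)) = 12*((-319/105 + 688/798) + 2*(3 + 0)*(15 + 2*(3 + 0))) = 12*((-319*1/105 + 688*(1/798)) + 2*3*(15 + 2*3)) = 12*((-319/105 + 344/399) + 2*3*(15 + 6)) = 12*(-1447/665 + 2*3*21) = 12*(-1447/665 + 126) = 12*(82343/665) = 988116/665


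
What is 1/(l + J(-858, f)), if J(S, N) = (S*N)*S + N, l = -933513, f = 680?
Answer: 1/499658687 ≈ 2.0014e-9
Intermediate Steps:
J(S, N) = N + N*S² (J(S, N) = (N*S)*S + N = N*S² + N = N + N*S²)
1/(l + J(-858, f)) = 1/(-933513 + 680*(1 + (-858)²)) = 1/(-933513 + 680*(1 + 736164)) = 1/(-933513 + 680*736165) = 1/(-933513 + 500592200) = 1/499658687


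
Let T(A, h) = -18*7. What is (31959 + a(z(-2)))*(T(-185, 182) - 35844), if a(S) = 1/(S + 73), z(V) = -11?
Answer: -35636540115/31 ≈ -1.1496e+9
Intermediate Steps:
T(A, h) = -126
a(S) = 1/(73 + S)
(31959 + a(z(-2)))*(T(-185, 182) - 35844) = (31959 + 1/(73 - 11))*(-126 - 35844) = (31959 + 1/62)*(-35970) = (1981459/62)*(-35970) = -35636540115/31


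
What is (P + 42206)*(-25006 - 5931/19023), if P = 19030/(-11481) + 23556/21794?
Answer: -837263817274013207350/793312725837 ≈ -1.0554e+9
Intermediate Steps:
P = -72146692/125108457 (P = 19030*(-1/11481) + 23556*(1/21794) = -19030/11481 + 11778/10897 = -72146692/125108457 ≈ -0.57667)
(P + 42206)*(-25006 - 5931/19023) = (-72146692/125108457 + 42206)*(-25006 - 5931/19023) = 5280255389450*(-25006 - 5931*1/19023)/125108457 = 5280255389450*(-25006 - 1977/6341)/125108457 = (5280255389450/125108457)*(-158565023/6341) = -837263817274013207350/793312725837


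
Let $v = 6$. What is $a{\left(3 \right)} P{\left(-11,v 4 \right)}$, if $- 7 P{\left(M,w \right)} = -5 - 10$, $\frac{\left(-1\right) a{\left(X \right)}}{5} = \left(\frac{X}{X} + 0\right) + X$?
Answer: $- \frac{300}{7} \approx -42.857$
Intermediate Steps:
$a{\left(X \right)} = -5 - 5 X$ ($a{\left(X \right)} = - 5 \left(\left(\frac{X}{X} + 0\right) + X\right) = - 5 \left(\left(1 + 0\right) + X\right) = - 5 \left(1 + X\right) = -5 - 5 X$)
$P{\left(M,w \right)} = \frac{15}{7}$ ($P{\left(M,w \right)} = - \frac{-5 - 10}{7} = \left(- \frac{1}{7}\right) \left(-15\right) = \frac{15}{7}$)
$a{\left(3 \right)} P{\left(-11,v 4 \right)} = \left(-5 - 15\right) \frac{15}{7} = \left(-20\right) \frac{15}{7} = - \frac{300}{7}$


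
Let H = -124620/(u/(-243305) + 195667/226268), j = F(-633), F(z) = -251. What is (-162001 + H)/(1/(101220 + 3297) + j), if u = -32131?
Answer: 126632171970151460487/110740750878196226 ≈ 1143.5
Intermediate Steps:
j = -251
H = -6860597155918800/54876976543 (H = -124620/(-32131/(-243305) + 195667/226268) = -124620/(-32131*(-1/243305) + 195667*(1/226268)) = -124620/(32131/243305 + 195667/226268) = -124620/54876976543/55052135740 = -124620*55052135740/54876976543 = -6860597155918800/54876976543 ≈ -1.2502e+5)
(-162001 + H)/(1/(101220 + 3297) + j) = (-162001 - 6860597155918800/54876976543)/(1/(101220 + 3297) - 251) = -15750722232861343/(54876976543*(1/104517 - 251)) = -15750722232861343/(54876976543*(-26233766/104517)) = -15750722232861343/54876976543*(-104517/26233766) = 126632171970151460487/110740750878196226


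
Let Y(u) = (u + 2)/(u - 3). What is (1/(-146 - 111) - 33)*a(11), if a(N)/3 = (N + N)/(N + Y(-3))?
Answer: -3358872/17219 ≈ -195.07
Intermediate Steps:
Y(u) = (2 + u)/(-3 + u)
a(N) = 6*N/(⅙ + N) (a(N) = 3*((N + N)/(N + (2 - 3)/(-3 - 3))) = 3*((2*N)/(N - 1/(-6))) = 3*((2*N)/(N - ⅙*(-1))) = 3*((2*N)/(N + ⅙)) = 3*((2*N)/(⅙ + N)) = 3*(2*N/(⅙ + N)) = 6*N/(⅙ + N))
(1/(-146 - 111) - 33)*a(11) = (1/(-146 - 111) - 33)*(36*11/(1 + 6*11)) = (1/(-257) - 33)*(36*11/(1 + 66)) = (-1/257 - 33)*(36*11/67) = -305352*11/(257*67) = -8482/257*396/67 = -3358872/17219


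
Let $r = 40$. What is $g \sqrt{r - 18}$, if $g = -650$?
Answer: $- 650 \sqrt{22} \approx -3048.8$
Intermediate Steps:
$g \sqrt{r - 18} = - 650 \sqrt{40 - 18} = - 650 \sqrt{22}$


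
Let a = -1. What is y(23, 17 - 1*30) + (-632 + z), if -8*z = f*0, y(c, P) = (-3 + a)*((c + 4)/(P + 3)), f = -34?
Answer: -3106/5 ≈ -621.20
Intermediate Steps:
y(c, P) = -4*(4 + c)/(3 + P) (y(c, P) = (-3 - 1)*((c + 4)/(P + 3)) = -4*(4 + c)/(3 + P))
z = 0 (z = -(-17)*0/4 = -⅛*0 = 0)
y(23, 17 - 1*30) + (-632 + z) = 4*(-4 - 1*23)/(3 + (17 - 1*30)) + (-632 + 0) = 4*(-4 - 23)/(3 + (17 - 30)) - 632 = 4*(-27)/(3 - 13) - 632 = 4*(-27)/(-10) - 632 = 4*(-⅒)*(-27) - 632 = 54/5 - 632 = -3106/5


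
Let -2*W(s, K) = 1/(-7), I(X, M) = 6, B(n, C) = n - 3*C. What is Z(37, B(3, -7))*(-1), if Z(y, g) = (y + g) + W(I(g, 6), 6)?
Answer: -855/14 ≈ -61.071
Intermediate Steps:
W(s, K) = 1/14 (W(s, K) = -1/2/(-7) = -1/2*(-1/7) = 1/14)
Z(y, g) = 1/14 + g + y (Z(y, g) = (y + g) + 1/14 = (g + y) + 1/14 = 1/14 + g + y)
Z(37, B(3, -7))*(-1) = (1/14 + (3 - 3*(-7)) + 37)*(-1) = (1/14 + (3 + 21) + 37)*(-1) = (1/14 + 24 + 37)*(-1) = (855/14)*(-1) = -855/14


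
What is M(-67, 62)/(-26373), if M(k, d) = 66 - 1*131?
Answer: 65/26373 ≈ 0.0024646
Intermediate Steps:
M(k, d) = -65 (M(k, d) = 66 - 131 = -65)
M(-67, 62)/(-26373) = -65/(-26373) = -65*(-1/26373) = 65/26373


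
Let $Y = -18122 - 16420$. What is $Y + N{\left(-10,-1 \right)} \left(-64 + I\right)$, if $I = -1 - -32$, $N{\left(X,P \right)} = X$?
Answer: $-34212$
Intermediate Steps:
$I = 31$ ($I = -1 + 32 = 31$)
$Y = -34542$ ($Y = -18122 - 16420 = -34542$)
$Y + N{\left(-10,-1 \right)} \left(-64 + I\right) = -34542 - 10 \left(-64 + 31\right) = -34542 - -330 = -34542 + 330 = -34212$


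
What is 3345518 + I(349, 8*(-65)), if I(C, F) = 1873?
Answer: 3347391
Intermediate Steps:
3345518 + I(349, 8*(-65)) = 3345518 + 1873 = 3347391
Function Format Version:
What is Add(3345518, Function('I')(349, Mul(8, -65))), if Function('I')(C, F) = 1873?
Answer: 3347391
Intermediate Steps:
Add(3345518, Function('I')(349, Mul(8, -65))) = Add(3345518, 1873) = 3347391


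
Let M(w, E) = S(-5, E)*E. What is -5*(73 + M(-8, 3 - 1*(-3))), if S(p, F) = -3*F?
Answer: 175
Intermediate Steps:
M(w, E) = -3*E² (M(w, E) = (-3*E)*E = -3*E²)
-5*(73 + M(-8, 3 - 1*(-3))) = -5*(73 - 3*(3 - 1*(-3))²) = -5*(73 - 3*(3 + 3)²) = -5*(73 - 3*6²) = -5*(73 - 3*36) = -5*(73 - 108) = -5*(-35) = 175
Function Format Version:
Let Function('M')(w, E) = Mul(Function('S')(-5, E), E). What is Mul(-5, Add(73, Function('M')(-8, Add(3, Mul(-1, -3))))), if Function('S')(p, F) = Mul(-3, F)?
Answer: 175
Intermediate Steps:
Function('M')(w, E) = Mul(-3, Pow(E, 2)) (Function('M')(w, E) = Mul(Mul(-3, E), E) = Mul(-3, Pow(E, 2)))
Mul(-5, Add(73, Function('M')(-8, Add(3, Mul(-1, -3))))) = Mul(-5, Add(73, Mul(-3, Pow(Add(3, Mul(-1, -3)), 2)))) = Mul(-5, Add(73, Mul(-3, Pow(Add(3, 3), 2)))) = Mul(-5, Add(73, Mul(-3, Pow(6, 2)))) = Mul(-5, Add(73, Mul(-3, 36))) = Mul(-5, Add(73, -108)) = Mul(-5, -35) = 175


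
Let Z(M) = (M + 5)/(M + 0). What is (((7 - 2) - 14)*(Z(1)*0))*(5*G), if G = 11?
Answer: 0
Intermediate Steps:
Z(M) = (5 + M)/M
(((7 - 2) - 14)*(Z(1)*0))*(5*G) = (((7 - 2) - 14)*(((5 + 1)/1)*0))*(5*11) = ((5 - 14)*((1*6)*0))*55 = -54*0*55 = -9*0*55 = 0*55 = 0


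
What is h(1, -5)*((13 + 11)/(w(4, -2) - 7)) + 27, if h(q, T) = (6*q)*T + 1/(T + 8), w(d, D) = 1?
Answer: 437/3 ≈ 145.67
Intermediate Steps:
h(q, T) = 1/(8 + T) + 6*T*q (h(q, T) = 6*T*q + 1/(8 + T) = 1/(8 + T) + 6*T*q)
h(1, -5)*((13 + 11)/(w(4, -2) - 7)) + 27 = ((1 + 6*1*(-5)² + 48*(-5)*1)/(8 - 5))*((13 + 11)/(1 - 7)) + 27 = ((1 + 6*1*25 - 240)/3)*(24/(-6)) + 27 = ((1 + 150 - 240)/3)*(24*(-⅙)) + 27 = ((⅓)*(-89))*(-4) + 27 = -89/3*(-4) + 27 = 356/3 + 27 = 437/3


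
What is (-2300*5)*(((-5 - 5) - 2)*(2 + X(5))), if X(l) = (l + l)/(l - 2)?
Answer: 736000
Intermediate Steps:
X(l) = 2*l/(-2 + l) (X(l) = (2*l)/(-2 + l) = 2*l/(-2 + l))
(-2300*5)*(((-5 - 5) - 2)*(2 + X(5))) = (-2300*5)*(((-5 - 5) - 2)*(2 + 2*5/(-2 + 5))) = (-460*25)*((-10 - 2)*(2 + 2*5/3)) = -(-138000)*(2 + 2*5*(1/3)) = -(-138000)*(2 + 10/3) = -(-138000)*16/3 = -11500*(-64) = 736000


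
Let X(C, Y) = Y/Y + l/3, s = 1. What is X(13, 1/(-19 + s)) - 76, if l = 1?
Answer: -224/3 ≈ -74.667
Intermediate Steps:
X(C, Y) = 4/3 (X(C, Y) = Y/Y + 1/3 = 1 + 1*(⅓) = 1 + ⅓ = 4/3)
X(13, 1/(-19 + s)) - 76 = 4/3 - 76 = -224/3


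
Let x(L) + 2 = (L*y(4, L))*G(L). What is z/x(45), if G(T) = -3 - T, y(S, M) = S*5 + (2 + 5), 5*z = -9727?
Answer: 9727/291610 ≈ 0.033356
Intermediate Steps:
z = -9727/5 (z = (⅕)*(-9727) = -9727/5 ≈ -1945.4)
y(S, M) = 7 + 5*S (y(S, M) = 5*S + 7 = 7 + 5*S)
x(L) = -2 + 27*L*(-3 - L) (x(L) = -2 + (L*(7 + 5*4))*(-3 - L) = -2 + (L*(7 + 20))*(-3 - L) = -2 + (L*27)*(-3 - L) = -2 + (27*L)*(-3 - L) = -2 + 27*L*(-3 - L))
z/x(45) = -9727/(5*(-2 - 27*45*(3 + 45))) = -9727/(5*(-2 - 27*45*48)) = -9727/(5*(-2 - 58320)) = -9727/5/(-58322) = -9727/5*(-1/58322) = 9727/291610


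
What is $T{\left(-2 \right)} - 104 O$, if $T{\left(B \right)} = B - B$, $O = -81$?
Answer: $8424$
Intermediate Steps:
$T{\left(B \right)} = 0$
$T{\left(-2 \right)} - 104 O = 0 - -8424 = 0 + 8424 = 8424$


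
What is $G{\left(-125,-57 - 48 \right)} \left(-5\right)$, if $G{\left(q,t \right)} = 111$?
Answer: $-555$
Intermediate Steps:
$G{\left(-125,-57 - 48 \right)} \left(-5\right) = 111 \left(-5\right) = -555$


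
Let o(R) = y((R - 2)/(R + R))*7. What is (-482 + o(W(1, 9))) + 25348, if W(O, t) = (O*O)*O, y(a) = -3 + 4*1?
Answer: 24873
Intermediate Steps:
y(a) = 1 (y(a) = -3 + 4 = 1)
W(O, t) = O**3 (W(O, t) = O**2*O = O**3)
o(R) = 7 (o(R) = 1*7 = 7)
(-482 + o(W(1, 9))) + 25348 = (-482 + 7) + 25348 = -475 + 25348 = 24873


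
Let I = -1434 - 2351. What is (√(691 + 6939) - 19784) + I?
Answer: -23569 + √7630 ≈ -23482.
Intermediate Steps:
I = -3785
(√(691 + 6939) - 19784) + I = (√(691 + 6939) - 19784) - 3785 = (√7630 - 19784) - 3785 = (-19784 + √7630) - 3785 = -23569 + √7630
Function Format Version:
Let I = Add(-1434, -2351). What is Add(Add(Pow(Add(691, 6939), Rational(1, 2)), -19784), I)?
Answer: Add(-23569, Pow(7630, Rational(1, 2))) ≈ -23482.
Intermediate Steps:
I = -3785
Add(Add(Pow(Add(691, 6939), Rational(1, 2)), -19784), I) = Add(Add(Pow(Add(691, 6939), Rational(1, 2)), -19784), -3785) = Add(Add(Pow(7630, Rational(1, 2)), -19784), -3785) = Add(Add(-19784, Pow(7630, Rational(1, 2))), -3785) = Add(-23569, Pow(7630, Rational(1, 2)))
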